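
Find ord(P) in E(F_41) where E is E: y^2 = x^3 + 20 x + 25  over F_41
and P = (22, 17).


Compute successive multiples of P until we hit O:
  1P = (22, 17)
  2P = (40, 2)
  3P = (15, 25)
  4P = (12, 36)
  5P = (2, 27)
  6P = (7, 37)
  7P = (32, 10)
  8P = (33, 3)
  ... (continuing to 54P)
  54P = O

ord(P) = 54


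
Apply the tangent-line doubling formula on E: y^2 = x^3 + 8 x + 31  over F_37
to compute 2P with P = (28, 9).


Doubling: s = (3 x1^2 + a) / (2 y1)
s = (3*28^2 + 8) / (2*9) mod 37 = 16
x3 = s^2 - 2 x1 mod 37 = 16^2 - 2*28 = 15
y3 = s (x1 - x3) - y1 mod 37 = 16 * (28 - 15) - 9 = 14

2P = (15, 14)


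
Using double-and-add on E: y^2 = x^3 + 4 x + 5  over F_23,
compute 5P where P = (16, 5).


k = 5 = 101_2 (binary, LSB first: 101)
Double-and-add from P = (16, 5):
  bit 0 = 1: acc = O + (16, 5) = (16, 5)
  bit 1 = 0: acc unchanged = (16, 5)
  bit 2 = 1: acc = (16, 5) + (17, 8) = (22, 0)

5P = (22, 0)


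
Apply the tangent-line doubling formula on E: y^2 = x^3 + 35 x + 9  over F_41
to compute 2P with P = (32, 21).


Doubling: s = (3 x1^2 + a) / (2 y1)
s = (3*32^2 + 35) / (2*21) mod 41 = 32
x3 = s^2 - 2 x1 mod 41 = 32^2 - 2*32 = 17
y3 = s (x1 - x3) - y1 mod 41 = 32 * (32 - 17) - 21 = 8

2P = (17, 8)


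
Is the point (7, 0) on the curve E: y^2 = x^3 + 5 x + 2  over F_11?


Check whether y^2 = x^3 + 5 x + 2 (mod 11) for (x, y) = (7, 0).
LHS: y^2 = 0^2 mod 11 = 0
RHS: x^3 + 5 x + 2 = 7^3 + 5*7 + 2 mod 11 = 6
LHS != RHS

No, not on the curve


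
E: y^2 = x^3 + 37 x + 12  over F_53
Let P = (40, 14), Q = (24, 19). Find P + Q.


P != Q, so use the chord formula.
s = (y2 - y1) / (x2 - x1) = (5) / (37) mod 53 = 3
x3 = s^2 - x1 - x2 mod 53 = 3^2 - 40 - 24 = 51
y3 = s (x1 - x3) - y1 mod 53 = 3 * (40 - 51) - 14 = 6

P + Q = (51, 6)


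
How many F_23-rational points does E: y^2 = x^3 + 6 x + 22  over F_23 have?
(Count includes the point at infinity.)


For each x in F_23, count y with y^2 = x^3 + 6 x + 22 mod 23:
  x = 1: RHS = 6, y in [11, 12]  -> 2 point(s)
  x = 4: RHS = 18, y in [8, 15]  -> 2 point(s)
  x = 5: RHS = 16, y in [4, 19]  -> 2 point(s)
  x = 7: RHS = 16, y in [4, 19]  -> 2 point(s)
  x = 9: RHS = 0, y in [0]  -> 1 point(s)
  x = 10: RHS = 1, y in [1, 22]  -> 2 point(s)
  x = 11: RHS = 16, y in [4, 19]  -> 2 point(s)
  x = 17: RHS = 0, y in [0]  -> 1 point(s)
  x = 19: RHS = 3, y in [7, 16]  -> 2 point(s)
  x = 20: RHS = 0, y in [0]  -> 1 point(s)
  x = 21: RHS = 2, y in [5, 18]  -> 2 point(s)
Affine points: 19. Add the point at infinity: total = 20.

#E(F_23) = 20


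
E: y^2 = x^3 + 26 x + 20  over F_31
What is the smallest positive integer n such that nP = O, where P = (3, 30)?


Compute successive multiples of P until we hit O:
  1P = (3, 30)
  2P = (22, 24)
  3P = (14, 11)
  4P = (28, 16)
  5P = (2, 24)
  6P = (0, 19)
  7P = (7, 7)
  8P = (25, 19)
  ... (continuing to 32P)
  32P = O

ord(P) = 32


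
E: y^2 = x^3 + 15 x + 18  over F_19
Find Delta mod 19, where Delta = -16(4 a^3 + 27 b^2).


4 a^3 + 27 b^2 = 4*15^3 + 27*18^2 = 13500 + 8748 = 22248
Delta = -16 * (22248) = -355968
Delta mod 19 = 16

Delta = 16 (mod 19)


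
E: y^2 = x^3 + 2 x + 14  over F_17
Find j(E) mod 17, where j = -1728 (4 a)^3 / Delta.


Delta = -16(4 a^3 + 27 b^2) mod 17 = 3
-1728 * (4 a)^3 = -1728 * (4*2)^3 mod 17 = 12
j = 12 * 3^(-1) mod 17 = 4

j = 4 (mod 17)


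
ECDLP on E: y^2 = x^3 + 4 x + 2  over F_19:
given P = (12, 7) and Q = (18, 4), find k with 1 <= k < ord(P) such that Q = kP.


Enumerate multiples of P until we hit Q = (18, 4):
  1P = (12, 7)
  2P = (11, 16)
  3P = (1, 8)
  4P = (17, 9)
  5P = (16, 18)
  6P = (14, 16)
  7P = (18, 4)
Match found at i = 7.

k = 7


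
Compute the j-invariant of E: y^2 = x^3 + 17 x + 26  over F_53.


Delta = -16(4 a^3 + 27 b^2) mod 53 = 15
-1728 * (4 a)^3 = -1728 * (4*17)^3 mod 53 = 14
j = 14 * 15^(-1) mod 53 = 8

j = 8 (mod 53)


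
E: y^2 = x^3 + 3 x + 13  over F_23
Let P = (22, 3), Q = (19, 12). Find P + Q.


P != Q, so use the chord formula.
s = (y2 - y1) / (x2 - x1) = (9) / (20) mod 23 = 20
x3 = s^2 - x1 - x2 mod 23 = 20^2 - 22 - 19 = 14
y3 = s (x1 - x3) - y1 mod 23 = 20 * (22 - 14) - 3 = 19

P + Q = (14, 19)


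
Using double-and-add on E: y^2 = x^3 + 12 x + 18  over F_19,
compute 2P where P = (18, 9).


k = 2 = 10_2 (binary, LSB first: 01)
Double-and-add from P = (18, 9):
  bit 0 = 0: acc unchanged = O
  bit 1 = 1: acc = O + (18, 10) = (18, 10)

2P = (18, 10)


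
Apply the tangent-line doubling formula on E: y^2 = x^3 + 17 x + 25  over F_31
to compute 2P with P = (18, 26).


Doubling: s = (3 x1^2 + a) / (2 y1)
s = (3*18^2 + 17) / (2*26) mod 31 = 22
x3 = s^2 - 2 x1 mod 31 = 22^2 - 2*18 = 14
y3 = s (x1 - x3) - y1 mod 31 = 22 * (18 - 14) - 26 = 0

2P = (14, 0)


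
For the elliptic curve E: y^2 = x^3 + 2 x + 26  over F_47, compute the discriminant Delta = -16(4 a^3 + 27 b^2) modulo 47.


4 a^3 + 27 b^2 = 4*2^3 + 27*26^2 = 32 + 18252 = 18284
Delta = -16 * (18284) = -292544
Delta mod 47 = 31

Delta = 31 (mod 47)


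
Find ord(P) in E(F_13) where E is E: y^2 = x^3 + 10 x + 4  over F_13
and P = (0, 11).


Compute successive multiples of P until we hit O:
  1P = (0, 11)
  2P = (3, 3)
  3P = (7, 12)
  4P = (10, 8)
  5P = (4, 11)
  6P = (9, 2)
  7P = (5, 7)
  8P = (5, 6)
  ... (continuing to 15P)
  15P = O

ord(P) = 15


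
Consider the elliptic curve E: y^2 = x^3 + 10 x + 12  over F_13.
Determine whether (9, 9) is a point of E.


Check whether y^2 = x^3 + 10 x + 12 (mod 13) for (x, y) = (9, 9).
LHS: y^2 = 9^2 mod 13 = 3
RHS: x^3 + 10 x + 12 = 9^3 + 10*9 + 12 mod 13 = 12
LHS != RHS

No, not on the curve


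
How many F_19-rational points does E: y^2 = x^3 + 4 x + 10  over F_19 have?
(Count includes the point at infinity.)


For each x in F_19, count y with y^2 = x^3 + 4 x + 10 mod 19:
  x = 2: RHS = 7, y in [8, 11]  -> 2 point(s)
  x = 3: RHS = 11, y in [7, 12]  -> 2 point(s)
  x = 7: RHS = 1, y in [1, 18]  -> 2 point(s)
  x = 10: RHS = 5, y in [9, 10]  -> 2 point(s)
  x = 11: RHS = 17, y in [6, 13]  -> 2 point(s)
  x = 12: RHS = 0, y in [0]  -> 1 point(s)
  x = 13: RHS = 17, y in [6, 13]  -> 2 point(s)
  x = 14: RHS = 17, y in [6, 13]  -> 2 point(s)
  x = 15: RHS = 6, y in [5, 14]  -> 2 point(s)
  x = 16: RHS = 9, y in [3, 16]  -> 2 point(s)
  x = 18: RHS = 5, y in [9, 10]  -> 2 point(s)
Affine points: 21. Add the point at infinity: total = 22.

#E(F_19) = 22


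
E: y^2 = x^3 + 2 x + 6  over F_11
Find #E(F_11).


For each x in F_11, count y with y^2 = x^3 + 2 x + 6 mod 11:
  x = 1: RHS = 9, y in [3, 8]  -> 2 point(s)
  x = 4: RHS = 1, y in [1, 10]  -> 2 point(s)
  x = 5: RHS = 9, y in [3, 8]  -> 2 point(s)
  x = 6: RHS = 3, y in [5, 6]  -> 2 point(s)
  x = 7: RHS = 0, y in [0]  -> 1 point(s)
  x = 9: RHS = 5, y in [4, 7]  -> 2 point(s)
  x = 10: RHS = 3, y in [5, 6]  -> 2 point(s)
Affine points: 13. Add the point at infinity: total = 14.

#E(F_11) = 14


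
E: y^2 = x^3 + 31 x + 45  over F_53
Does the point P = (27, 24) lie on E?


Check whether y^2 = x^3 + 31 x + 45 (mod 53) for (x, y) = (27, 24).
LHS: y^2 = 24^2 mod 53 = 46
RHS: x^3 + 31 x + 45 = 27^3 + 31*27 + 45 mod 53 = 1
LHS != RHS

No, not on the curve


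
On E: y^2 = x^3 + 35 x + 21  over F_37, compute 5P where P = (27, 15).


k = 5 = 101_2 (binary, LSB first: 101)
Double-and-add from P = (27, 15):
  bit 0 = 1: acc = O + (27, 15) = (27, 15)
  bit 1 = 0: acc unchanged = (27, 15)
  bit 2 = 1: acc = (27, 15) + (24, 12) = (24, 25)

5P = (24, 25)


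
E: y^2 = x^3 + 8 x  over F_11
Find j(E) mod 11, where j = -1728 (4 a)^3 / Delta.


Delta = -16(4 a^3 + 27 b^2) mod 11 = 1
-1728 * (4 a)^3 = -1728 * (4*8)^3 mod 11 = 1
j = 1 * 1^(-1) mod 11 = 1

j = 1 (mod 11)


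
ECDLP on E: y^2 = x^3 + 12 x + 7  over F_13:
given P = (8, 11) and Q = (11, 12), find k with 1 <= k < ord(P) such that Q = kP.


Enumerate multiples of P until we hit Q = (11, 12):
  1P = (8, 11)
  2P = (11, 12)
Match found at i = 2.

k = 2


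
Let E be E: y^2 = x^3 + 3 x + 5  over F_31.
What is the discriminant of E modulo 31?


4 a^3 + 27 b^2 = 4*3^3 + 27*5^2 = 108 + 675 = 783
Delta = -16 * (783) = -12528
Delta mod 31 = 27

Delta = 27 (mod 31)


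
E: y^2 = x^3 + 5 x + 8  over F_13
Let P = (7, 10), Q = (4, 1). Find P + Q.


P != Q, so use the chord formula.
s = (y2 - y1) / (x2 - x1) = (4) / (10) mod 13 = 3
x3 = s^2 - x1 - x2 mod 13 = 3^2 - 7 - 4 = 11
y3 = s (x1 - x3) - y1 mod 13 = 3 * (7 - 11) - 10 = 4

P + Q = (11, 4)


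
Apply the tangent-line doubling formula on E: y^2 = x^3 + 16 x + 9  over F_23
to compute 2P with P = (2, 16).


Doubling: s = (3 x1^2 + a) / (2 y1)
s = (3*2^2 + 16) / (2*16) mod 23 = 21
x3 = s^2 - 2 x1 mod 23 = 21^2 - 2*2 = 0
y3 = s (x1 - x3) - y1 mod 23 = 21 * (2 - 0) - 16 = 3

2P = (0, 3)


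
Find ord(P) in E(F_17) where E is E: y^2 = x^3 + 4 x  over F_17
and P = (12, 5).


Compute successive multiples of P until we hit O:
  1P = (12, 5)
  2P = (9, 0)
  3P = (12, 12)
  4P = O

ord(P) = 4


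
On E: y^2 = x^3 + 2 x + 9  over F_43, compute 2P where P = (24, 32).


Doubling: s = (3 x1^2 + a) / (2 y1)
s = (3*24^2 + 2) / (2*32) mod 43 = 23
x3 = s^2 - 2 x1 mod 43 = 23^2 - 2*24 = 8
y3 = s (x1 - x3) - y1 mod 43 = 23 * (24 - 8) - 32 = 35

2P = (8, 35)


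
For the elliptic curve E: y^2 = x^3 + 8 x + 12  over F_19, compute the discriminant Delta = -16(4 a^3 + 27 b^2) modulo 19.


4 a^3 + 27 b^2 = 4*8^3 + 27*12^2 = 2048 + 3888 = 5936
Delta = -16 * (5936) = -94976
Delta mod 19 = 5

Delta = 5 (mod 19)


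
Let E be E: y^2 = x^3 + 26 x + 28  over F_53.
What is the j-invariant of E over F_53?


Delta = -16(4 a^3 + 27 b^2) mod 53 = 43
-1728 * (4 a)^3 = -1728 * (4*26)^3 mod 53 = 44
j = 44 * 43^(-1) mod 53 = 38

j = 38 (mod 53)


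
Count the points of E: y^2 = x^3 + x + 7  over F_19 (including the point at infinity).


For each x in F_19, count y with y^2 = x^3 + 1 x + 7 mod 19:
  x = 0: RHS = 7, y in [8, 11]  -> 2 point(s)
  x = 1: RHS = 9, y in [3, 16]  -> 2 point(s)
  x = 2: RHS = 17, y in [6, 13]  -> 2 point(s)
  x = 5: RHS = 4, y in [2, 17]  -> 2 point(s)
  x = 6: RHS = 1, y in [1, 18]  -> 2 point(s)
  x = 9: RHS = 4, y in [2, 17]  -> 2 point(s)
  x = 11: RHS = 0, y in [0]  -> 1 point(s)
  x = 17: RHS = 16, y in [4, 15]  -> 2 point(s)
  x = 18: RHS = 5, y in [9, 10]  -> 2 point(s)
Affine points: 17. Add the point at infinity: total = 18.

#E(F_19) = 18


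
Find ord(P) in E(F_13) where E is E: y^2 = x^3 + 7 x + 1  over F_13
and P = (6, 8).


Compute successive multiples of P until we hit O:
  1P = (6, 8)
  2P = (0, 1)
  3P = (8, 7)
  4P = (9, 0)
  5P = (8, 6)
  6P = (0, 12)
  7P = (6, 5)
  8P = O

ord(P) = 8


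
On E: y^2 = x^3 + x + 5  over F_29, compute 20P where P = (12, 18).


k = 20 = 10100_2 (binary, LSB first: 00101)
Double-and-add from P = (12, 18):
  bit 0 = 0: acc unchanged = O
  bit 1 = 0: acc unchanged = O
  bit 2 = 1: acc = O + (3, 21) = (3, 21)
  bit 3 = 0: acc unchanged = (3, 21)
  bit 4 = 1: acc = (3, 21) + (1, 23) = (26, 2)

20P = (26, 2)


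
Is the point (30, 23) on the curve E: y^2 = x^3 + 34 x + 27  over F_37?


Check whether y^2 = x^3 + 34 x + 27 (mod 37) for (x, y) = (30, 23).
LHS: y^2 = 23^2 mod 37 = 11
RHS: x^3 + 34 x + 27 = 30^3 + 34*30 + 27 mod 37 = 1
LHS != RHS

No, not on the curve


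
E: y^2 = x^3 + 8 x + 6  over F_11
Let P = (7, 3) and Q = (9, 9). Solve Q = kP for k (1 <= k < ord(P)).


Enumerate multiples of P until we hit Q = (9, 9):
  1P = (7, 3)
  2P = (1, 9)
  3P = (4, 5)
  4P = (9, 2)
  5P = (9, 9)
Match found at i = 5.

k = 5


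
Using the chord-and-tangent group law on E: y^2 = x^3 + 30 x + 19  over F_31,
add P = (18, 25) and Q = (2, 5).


P != Q, so use the chord formula.
s = (y2 - y1) / (x2 - x1) = (11) / (15) mod 31 = 9
x3 = s^2 - x1 - x2 mod 31 = 9^2 - 18 - 2 = 30
y3 = s (x1 - x3) - y1 mod 31 = 9 * (18 - 30) - 25 = 22

P + Q = (30, 22)


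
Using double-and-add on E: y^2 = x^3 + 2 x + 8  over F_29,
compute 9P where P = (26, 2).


k = 9 = 1001_2 (binary, LSB first: 1001)
Double-and-add from P = (26, 2):
  bit 0 = 1: acc = O + (26, 2) = (26, 2)
  bit 1 = 0: acc unchanged = (26, 2)
  bit 2 = 0: acc unchanged = (26, 2)
  bit 3 = 1: acc = (26, 2) + (9, 1) = (22, 17)

9P = (22, 17)


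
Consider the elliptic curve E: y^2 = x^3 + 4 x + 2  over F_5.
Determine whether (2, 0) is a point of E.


Check whether y^2 = x^3 + 4 x + 2 (mod 5) for (x, y) = (2, 0).
LHS: y^2 = 0^2 mod 5 = 0
RHS: x^3 + 4 x + 2 = 2^3 + 4*2 + 2 mod 5 = 3
LHS != RHS

No, not on the curve


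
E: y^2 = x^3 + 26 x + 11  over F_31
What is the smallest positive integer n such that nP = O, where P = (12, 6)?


Compute successive multiples of P until we hit O:
  1P = (12, 6)
  2P = (11, 27)
  3P = (15, 26)
  4P = (14, 22)
  5P = (7, 3)
  6P = (26, 29)
  7P = (18, 24)
  8P = (10, 0)
  ... (continuing to 16P)
  16P = O

ord(P) = 16


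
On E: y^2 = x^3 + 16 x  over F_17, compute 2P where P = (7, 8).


Doubling: s = (3 x1^2 + a) / (2 y1)
s = (3*7^2 + 16) / (2*8) mod 17 = 7
x3 = s^2 - 2 x1 mod 17 = 7^2 - 2*7 = 1
y3 = s (x1 - x3) - y1 mod 17 = 7 * (7 - 1) - 8 = 0

2P = (1, 0)


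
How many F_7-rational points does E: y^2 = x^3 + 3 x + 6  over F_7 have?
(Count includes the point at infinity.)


For each x in F_7, count y with y^2 = x^3 + 3 x + 6 mod 7:
  x = 3: RHS = 0, y in [0]  -> 1 point(s)
  x = 6: RHS = 2, y in [3, 4]  -> 2 point(s)
Affine points: 3. Add the point at infinity: total = 4.

#E(F_7) = 4


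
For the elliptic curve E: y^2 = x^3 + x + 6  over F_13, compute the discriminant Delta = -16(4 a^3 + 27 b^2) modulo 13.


4 a^3 + 27 b^2 = 4*1^3 + 27*6^2 = 4 + 972 = 976
Delta = -16 * (976) = -15616
Delta mod 13 = 10

Delta = 10 (mod 13)


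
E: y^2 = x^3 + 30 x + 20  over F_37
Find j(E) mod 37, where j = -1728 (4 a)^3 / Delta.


Delta = -16(4 a^3 + 27 b^2) mod 37 = 1
-1728 * (4 a)^3 = -1728 * (4*30)^3 mod 37 = 27
j = 27 * 1^(-1) mod 37 = 27

j = 27 (mod 37)


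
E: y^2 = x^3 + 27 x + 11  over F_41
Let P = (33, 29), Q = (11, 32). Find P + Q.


P != Q, so use the chord formula.
s = (y2 - y1) / (x2 - x1) = (3) / (19) mod 41 = 39
x3 = s^2 - x1 - x2 mod 41 = 39^2 - 33 - 11 = 1
y3 = s (x1 - x3) - y1 mod 41 = 39 * (33 - 1) - 29 = 30

P + Q = (1, 30)


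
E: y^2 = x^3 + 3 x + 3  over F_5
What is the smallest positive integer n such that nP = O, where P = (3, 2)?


Compute successive multiples of P until we hit O:
  1P = (3, 2)
  2P = (4, 3)
  3P = (4, 2)
  4P = (3, 3)
  5P = O

ord(P) = 5


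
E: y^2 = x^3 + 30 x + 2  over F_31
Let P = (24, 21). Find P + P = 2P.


Doubling: s = (3 x1^2 + a) / (2 y1)
s = (3*24^2 + 30) / (2*21) mod 31 = 2
x3 = s^2 - 2 x1 mod 31 = 2^2 - 2*24 = 18
y3 = s (x1 - x3) - y1 mod 31 = 2 * (24 - 18) - 21 = 22

2P = (18, 22)


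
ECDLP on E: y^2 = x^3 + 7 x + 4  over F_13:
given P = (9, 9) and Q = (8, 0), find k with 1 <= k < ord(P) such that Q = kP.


Enumerate multiples of P until we hit Q = (8, 0):
  1P = (9, 9)
  2P = (12, 10)
  3P = (8, 0)
Match found at i = 3.

k = 3


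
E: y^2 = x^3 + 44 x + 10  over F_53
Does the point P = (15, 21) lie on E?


Check whether y^2 = x^3 + 44 x + 10 (mod 53) for (x, y) = (15, 21).
LHS: y^2 = 21^2 mod 53 = 17
RHS: x^3 + 44 x + 10 = 15^3 + 44*15 + 10 mod 53 = 17
LHS = RHS

Yes, on the curve


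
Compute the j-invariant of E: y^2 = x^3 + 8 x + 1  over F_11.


Delta = -16(4 a^3 + 27 b^2) mod 11 = 9
-1728 * (4 a)^3 = -1728 * (4*8)^3 mod 11 = 1
j = 1 * 9^(-1) mod 11 = 5

j = 5 (mod 11)


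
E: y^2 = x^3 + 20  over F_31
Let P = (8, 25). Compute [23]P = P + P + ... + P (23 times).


k = 23 = 10111_2 (binary, LSB first: 11101)
Double-and-add from P = (8, 25):
  bit 0 = 1: acc = O + (8, 25) = (8, 25)
  bit 1 = 1: acc = (8, 25) + (23, 29) = (2, 20)
  bit 2 = 1: acc = (2, 20) + (26, 22) = (17, 2)
  bit 3 = 0: acc unchanged = (17, 2)
  bit 4 = 1: acc = (17, 2) + (14, 25) = (14, 6)

23P = (14, 6)


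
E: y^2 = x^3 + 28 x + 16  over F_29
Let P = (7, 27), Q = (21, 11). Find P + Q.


P != Q, so use the chord formula.
s = (y2 - y1) / (x2 - x1) = (13) / (14) mod 29 = 3
x3 = s^2 - x1 - x2 mod 29 = 3^2 - 7 - 21 = 10
y3 = s (x1 - x3) - y1 mod 29 = 3 * (7 - 10) - 27 = 22

P + Q = (10, 22)


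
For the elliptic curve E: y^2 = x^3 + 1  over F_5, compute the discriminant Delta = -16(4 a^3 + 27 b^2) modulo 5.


4 a^3 + 27 b^2 = 4*0^3 + 27*1^2 = 0 + 27 = 27
Delta = -16 * (27) = -432
Delta mod 5 = 3

Delta = 3 (mod 5)


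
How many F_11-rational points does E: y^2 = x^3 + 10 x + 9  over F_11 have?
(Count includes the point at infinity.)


For each x in F_11, count y with y^2 = x^3 + 10 x + 9 mod 11:
  x = 0: RHS = 9, y in [3, 8]  -> 2 point(s)
  x = 1: RHS = 9, y in [3, 8]  -> 2 point(s)
  x = 2: RHS = 4, y in [2, 9]  -> 2 point(s)
  x = 3: RHS = 0, y in [0]  -> 1 point(s)
  x = 4: RHS = 3, y in [5, 6]  -> 2 point(s)
  x = 7: RHS = 4, y in [2, 9]  -> 2 point(s)
  x = 9: RHS = 3, y in [5, 6]  -> 2 point(s)
  x = 10: RHS = 9, y in [3, 8]  -> 2 point(s)
Affine points: 15. Add the point at infinity: total = 16.

#E(F_11) = 16


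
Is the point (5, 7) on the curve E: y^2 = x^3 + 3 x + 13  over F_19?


Check whether y^2 = x^3 + 3 x + 13 (mod 19) for (x, y) = (5, 7).
LHS: y^2 = 7^2 mod 19 = 11
RHS: x^3 + 3 x + 13 = 5^3 + 3*5 + 13 mod 19 = 1
LHS != RHS

No, not on the curve


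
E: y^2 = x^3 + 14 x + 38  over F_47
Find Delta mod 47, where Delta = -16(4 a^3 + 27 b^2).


4 a^3 + 27 b^2 = 4*14^3 + 27*38^2 = 10976 + 38988 = 49964
Delta = -16 * (49964) = -799424
Delta mod 47 = 46

Delta = 46 (mod 47)


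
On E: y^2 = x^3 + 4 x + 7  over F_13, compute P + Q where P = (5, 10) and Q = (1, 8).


P != Q, so use the chord formula.
s = (y2 - y1) / (x2 - x1) = (11) / (9) mod 13 = 7
x3 = s^2 - x1 - x2 mod 13 = 7^2 - 5 - 1 = 4
y3 = s (x1 - x3) - y1 mod 13 = 7 * (5 - 4) - 10 = 10

P + Q = (4, 10)


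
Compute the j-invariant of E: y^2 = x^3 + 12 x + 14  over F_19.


Delta = -16(4 a^3 + 27 b^2) mod 19 = 18
-1728 * (4 a)^3 = -1728 * (4*12)^3 mod 19 = 12
j = 12 * 18^(-1) mod 19 = 7

j = 7 (mod 19)


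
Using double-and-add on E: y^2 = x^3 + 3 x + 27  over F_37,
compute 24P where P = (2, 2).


k = 24 = 11000_2 (binary, LSB first: 00011)
Double-and-add from P = (2, 2):
  bit 0 = 0: acc unchanged = O
  bit 1 = 0: acc unchanged = O
  bit 2 = 0: acc unchanged = O
  bit 3 = 1: acc = O + (27, 25) = (27, 25)
  bit 4 = 1: acc = (27, 25) + (10, 24) = (21, 8)

24P = (21, 8)


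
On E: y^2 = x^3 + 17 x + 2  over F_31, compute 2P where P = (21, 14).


Doubling: s = (3 x1^2 + a) / (2 y1)
s = (3*21^2 + 17) / (2*14) mod 31 = 8
x3 = s^2 - 2 x1 mod 31 = 8^2 - 2*21 = 22
y3 = s (x1 - x3) - y1 mod 31 = 8 * (21 - 22) - 14 = 9

2P = (22, 9)


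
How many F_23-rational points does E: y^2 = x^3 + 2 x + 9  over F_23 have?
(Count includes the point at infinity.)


For each x in F_23, count y with y^2 = x^3 + 2 x + 9 mod 23:
  x = 0: RHS = 9, y in [3, 20]  -> 2 point(s)
  x = 1: RHS = 12, y in [9, 14]  -> 2 point(s)
  x = 4: RHS = 12, y in [9, 14]  -> 2 point(s)
  x = 5: RHS = 6, y in [11, 12]  -> 2 point(s)
  x = 8: RHS = 8, y in [10, 13]  -> 2 point(s)
  x = 12: RHS = 13, y in [6, 17]  -> 2 point(s)
  x = 13: RHS = 1, y in [1, 22]  -> 2 point(s)
  x = 18: RHS = 12, y in [9, 14]  -> 2 point(s)
  x = 19: RHS = 6, y in [11, 12]  -> 2 point(s)
  x = 22: RHS = 6, y in [11, 12]  -> 2 point(s)
Affine points: 20. Add the point at infinity: total = 21.

#E(F_23) = 21


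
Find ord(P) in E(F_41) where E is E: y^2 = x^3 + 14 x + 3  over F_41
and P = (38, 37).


Compute successive multiples of P until we hit O:
  1P = (38, 37)
  2P = (6, 4)
  3P = (15, 29)
  4P = (13, 2)
  5P = (10, 35)
  6P = (2, 30)
  7P = (21, 13)
  8P = (24, 31)
  ... (continuing to 36P)
  36P = O

ord(P) = 36


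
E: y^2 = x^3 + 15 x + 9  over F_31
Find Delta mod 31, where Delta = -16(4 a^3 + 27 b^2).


4 a^3 + 27 b^2 = 4*15^3 + 27*9^2 = 13500 + 2187 = 15687
Delta = -16 * (15687) = -250992
Delta mod 31 = 15

Delta = 15 (mod 31)


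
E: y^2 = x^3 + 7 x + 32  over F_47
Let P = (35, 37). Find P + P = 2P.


Doubling: s = (3 x1^2 + a) / (2 y1)
s = (3*35^2 + 7) / (2*37) mod 47 = 18
x3 = s^2 - 2 x1 mod 47 = 18^2 - 2*35 = 19
y3 = s (x1 - x3) - y1 mod 47 = 18 * (35 - 19) - 37 = 16

2P = (19, 16)


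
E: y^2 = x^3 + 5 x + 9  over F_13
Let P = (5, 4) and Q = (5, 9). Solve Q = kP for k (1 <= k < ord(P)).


Enumerate multiples of P until we hit Q = (5, 9):
  1P = (5, 4)
  2P = (12, 4)
  3P = (9, 9)
  4P = (3, 5)
  5P = (2, 1)
  6P = (7, 7)
  7P = (0, 10)
  8P = (11, 11)
  9P = (11, 2)
  10P = (0, 3)
  11P = (7, 6)
  12P = (2, 12)
  13P = (3, 8)
  14P = (9, 4)
  15P = (12, 9)
  16P = (5, 9)
Match found at i = 16.

k = 16


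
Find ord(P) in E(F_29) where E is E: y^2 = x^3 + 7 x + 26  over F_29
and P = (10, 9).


Compute successive multiples of P until we hit O:
  1P = (10, 9)
  2P = (3, 25)
  3P = (23, 0)
  4P = (3, 4)
  5P = (10, 20)
  6P = O

ord(P) = 6


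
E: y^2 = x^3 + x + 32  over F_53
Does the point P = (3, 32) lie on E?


Check whether y^2 = x^3 + 1 x + 32 (mod 53) for (x, y) = (3, 32).
LHS: y^2 = 32^2 mod 53 = 17
RHS: x^3 + 1 x + 32 = 3^3 + 1*3 + 32 mod 53 = 9
LHS != RHS

No, not on the curve


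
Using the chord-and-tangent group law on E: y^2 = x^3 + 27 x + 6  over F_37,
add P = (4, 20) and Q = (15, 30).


P != Q, so use the chord formula.
s = (y2 - y1) / (x2 - x1) = (10) / (11) mod 37 = 11
x3 = s^2 - x1 - x2 mod 37 = 11^2 - 4 - 15 = 28
y3 = s (x1 - x3) - y1 mod 37 = 11 * (4 - 28) - 20 = 12

P + Q = (28, 12)


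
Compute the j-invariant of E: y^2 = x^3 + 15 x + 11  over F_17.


Delta = -16(4 a^3 + 27 b^2) mod 17 = 5
-1728 * (4 a)^3 = -1728 * (4*15)^3 mod 17 = 5
j = 5 * 5^(-1) mod 17 = 1

j = 1 (mod 17)


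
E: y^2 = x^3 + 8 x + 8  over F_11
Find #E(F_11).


For each x in F_11, count y with y^2 = x^3 + 8 x + 8 mod 11:
  x = 3: RHS = 4, y in [2, 9]  -> 2 point(s)
  x = 4: RHS = 5, y in [4, 7]  -> 2 point(s)
  x = 7: RHS = 0, y in [0]  -> 1 point(s)
  x = 8: RHS = 1, y in [1, 10]  -> 2 point(s)
Affine points: 7. Add the point at infinity: total = 8.

#E(F_11) = 8


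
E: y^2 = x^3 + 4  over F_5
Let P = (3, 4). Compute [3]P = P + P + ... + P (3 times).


k = 3 = 11_2 (binary, LSB first: 11)
Double-and-add from P = (3, 4):
  bit 0 = 1: acc = O + (3, 4) = (3, 4)
  bit 1 = 1: acc = (3, 4) + (0, 3) = (1, 0)

3P = (1, 0)


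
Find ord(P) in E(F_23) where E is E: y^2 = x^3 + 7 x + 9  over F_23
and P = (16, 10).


Compute successive multiples of P until we hit O:
  1P = (16, 10)
  2P = (22, 22)
  3P = (12, 21)
  4P = (4, 3)
  5P = (15, 4)
  6P = (5, 10)
  7P = (2, 13)
  8P = (0, 3)
  ... (continuing to 23P)
  23P = O

ord(P) = 23


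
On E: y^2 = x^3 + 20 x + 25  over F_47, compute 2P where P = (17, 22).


Doubling: s = (3 x1^2 + a) / (2 y1)
s = (3*17^2 + 20) / (2*22) mod 47 = 2
x3 = s^2 - 2 x1 mod 47 = 2^2 - 2*17 = 17
y3 = s (x1 - x3) - y1 mod 47 = 2 * (17 - 17) - 22 = 25

2P = (17, 25)


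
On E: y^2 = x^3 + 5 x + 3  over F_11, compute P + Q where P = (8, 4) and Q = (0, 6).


P != Q, so use the chord formula.
s = (y2 - y1) / (x2 - x1) = (2) / (3) mod 11 = 8
x3 = s^2 - x1 - x2 mod 11 = 8^2 - 8 - 0 = 1
y3 = s (x1 - x3) - y1 mod 11 = 8 * (8 - 1) - 4 = 8

P + Q = (1, 8)


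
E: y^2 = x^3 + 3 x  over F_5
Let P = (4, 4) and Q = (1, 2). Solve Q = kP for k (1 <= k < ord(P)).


Enumerate multiples of P until we hit Q = (1, 2):
  1P = (4, 4)
  2P = (1, 2)
Match found at i = 2.

k = 2


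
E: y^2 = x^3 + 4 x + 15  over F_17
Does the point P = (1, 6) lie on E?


Check whether y^2 = x^3 + 4 x + 15 (mod 17) for (x, y) = (1, 6).
LHS: y^2 = 6^2 mod 17 = 2
RHS: x^3 + 4 x + 15 = 1^3 + 4*1 + 15 mod 17 = 3
LHS != RHS

No, not on the curve


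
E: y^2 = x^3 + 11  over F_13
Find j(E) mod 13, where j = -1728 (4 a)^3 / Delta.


Delta = -16(4 a^3 + 27 b^2) mod 13 = 1
-1728 * (4 a)^3 = -1728 * (4*0)^3 mod 13 = 0
j = 0 * 1^(-1) mod 13 = 0

j = 0 (mod 13)


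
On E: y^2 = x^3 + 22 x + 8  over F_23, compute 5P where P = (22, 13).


k = 5 = 101_2 (binary, LSB first: 101)
Double-and-add from P = (22, 13):
  bit 0 = 1: acc = O + (22, 13) = (22, 13)
  bit 1 = 0: acc unchanged = (22, 13)
  bit 2 = 1: acc = (22, 13) + (21, 18) = (5, 17)

5P = (5, 17)


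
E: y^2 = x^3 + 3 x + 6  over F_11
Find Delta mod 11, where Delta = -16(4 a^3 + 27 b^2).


4 a^3 + 27 b^2 = 4*3^3 + 27*6^2 = 108 + 972 = 1080
Delta = -16 * (1080) = -17280
Delta mod 11 = 1

Delta = 1 (mod 11)


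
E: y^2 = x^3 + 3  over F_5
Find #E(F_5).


For each x in F_5, count y with y^2 = x^3 + 0 x + 3 mod 5:
  x = 1: RHS = 4, y in [2, 3]  -> 2 point(s)
  x = 2: RHS = 1, y in [1, 4]  -> 2 point(s)
  x = 3: RHS = 0, y in [0]  -> 1 point(s)
Affine points: 5. Add the point at infinity: total = 6.

#E(F_5) = 6


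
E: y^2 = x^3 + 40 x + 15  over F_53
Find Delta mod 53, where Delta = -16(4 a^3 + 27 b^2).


4 a^3 + 27 b^2 = 4*40^3 + 27*15^2 = 256000 + 6075 = 262075
Delta = -16 * (262075) = -4193200
Delta mod 53 = 1

Delta = 1 (mod 53)


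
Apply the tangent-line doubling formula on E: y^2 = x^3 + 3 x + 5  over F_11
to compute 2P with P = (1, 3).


Doubling: s = (3 x1^2 + a) / (2 y1)
s = (3*1^2 + 3) / (2*3) mod 11 = 1
x3 = s^2 - 2 x1 mod 11 = 1^2 - 2*1 = 10
y3 = s (x1 - x3) - y1 mod 11 = 1 * (1 - 10) - 3 = 10

2P = (10, 10)


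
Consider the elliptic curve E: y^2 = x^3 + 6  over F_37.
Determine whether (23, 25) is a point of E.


Check whether y^2 = x^3 + 0 x + 6 (mod 37) for (x, y) = (23, 25).
LHS: y^2 = 25^2 mod 37 = 33
RHS: x^3 + 0 x + 6 = 23^3 + 0*23 + 6 mod 37 = 0
LHS != RHS

No, not on the curve


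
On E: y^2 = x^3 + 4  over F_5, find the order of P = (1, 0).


Compute successive multiples of P until we hit O:
  1P = (1, 0)
  2P = O

ord(P) = 2


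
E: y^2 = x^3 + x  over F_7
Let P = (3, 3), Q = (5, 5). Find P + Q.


P != Q, so use the chord formula.
s = (y2 - y1) / (x2 - x1) = (2) / (2) mod 7 = 1
x3 = s^2 - x1 - x2 mod 7 = 1^2 - 3 - 5 = 0
y3 = s (x1 - x3) - y1 mod 7 = 1 * (3 - 0) - 3 = 0

P + Q = (0, 0)


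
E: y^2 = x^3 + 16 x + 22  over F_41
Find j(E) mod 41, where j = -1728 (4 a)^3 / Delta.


Delta = -16(4 a^3 + 27 b^2) mod 41 = 22
-1728 * (4 a)^3 = -1728 * (4*16)^3 mod 41 = 19
j = 19 * 22^(-1) mod 41 = 40

j = 40 (mod 41)


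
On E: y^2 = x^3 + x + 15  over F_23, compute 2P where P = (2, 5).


k = 2 = 10_2 (binary, LSB first: 01)
Double-and-add from P = (2, 5):
  bit 0 = 0: acc unchanged = O
  bit 1 = 1: acc = O + (20, 13) = (20, 13)

2P = (20, 13)


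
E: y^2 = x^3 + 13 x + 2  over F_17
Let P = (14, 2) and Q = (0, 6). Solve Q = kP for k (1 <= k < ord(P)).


Enumerate multiples of P until we hit Q = (0, 6):
  1P = (14, 2)
  2P = (4, 13)
  3P = (15, 11)
  4P = (1, 13)
  5P = (0, 11)
  6P = (12, 4)
  7P = (9, 10)
  8P = (2, 6)
  9P = (3, 0)
  10P = (2, 11)
  11P = (9, 7)
  12P = (12, 13)
  13P = (0, 6)
Match found at i = 13.

k = 13


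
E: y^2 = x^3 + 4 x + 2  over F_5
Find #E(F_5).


For each x in F_5, count y with y^2 = x^3 + 4 x + 2 mod 5:
  x = 3: RHS = 1, y in [1, 4]  -> 2 point(s)
Affine points: 2. Add the point at infinity: total = 3.

#E(F_5) = 3


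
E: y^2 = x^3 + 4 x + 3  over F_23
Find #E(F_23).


For each x in F_23, count y with y^2 = x^3 + 4 x + 3 mod 23:
  x = 0: RHS = 3, y in [7, 16]  -> 2 point(s)
  x = 1: RHS = 8, y in [10, 13]  -> 2 point(s)
  x = 6: RHS = 13, y in [6, 17]  -> 2 point(s)
  x = 7: RHS = 6, y in [11, 12]  -> 2 point(s)
  x = 8: RHS = 18, y in [8, 15]  -> 2 point(s)
  x = 9: RHS = 9, y in [3, 20]  -> 2 point(s)
  x = 10: RHS = 8, y in [10, 13]  -> 2 point(s)
  x = 12: RHS = 8, y in [10, 13]  -> 2 point(s)
  x = 16: RHS = 0, y in [0]  -> 1 point(s)
  x = 17: RHS = 16, y in [4, 19]  -> 2 point(s)
Affine points: 19. Add the point at infinity: total = 20.

#E(F_23) = 20


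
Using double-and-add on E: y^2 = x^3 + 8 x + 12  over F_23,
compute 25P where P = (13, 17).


k = 25 = 11001_2 (binary, LSB first: 10011)
Double-and-add from P = (13, 17):
  bit 0 = 1: acc = O + (13, 17) = (13, 17)
  bit 1 = 0: acc unchanged = (13, 17)
  bit 2 = 0: acc unchanged = (13, 17)
  bit 3 = 1: acc = (13, 17) + (8, 17) = (2, 6)
  bit 4 = 1: acc = (2, 6) + (19, 13) = (4, 4)

25P = (4, 4)


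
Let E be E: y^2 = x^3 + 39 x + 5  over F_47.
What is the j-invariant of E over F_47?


Delta = -16(4 a^3 + 27 b^2) mod 47 = 19
-1728 * (4 a)^3 = -1728 * (4*39)^3 mod 47 = 42
j = 42 * 19^(-1) mod 47 = 22

j = 22 (mod 47)


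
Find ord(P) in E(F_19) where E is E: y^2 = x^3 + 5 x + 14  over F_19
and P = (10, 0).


Compute successive multiples of P until we hit O:
  1P = (10, 0)
  2P = O

ord(P) = 2


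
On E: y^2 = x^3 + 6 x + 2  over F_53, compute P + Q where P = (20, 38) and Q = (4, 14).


P != Q, so use the chord formula.
s = (y2 - y1) / (x2 - x1) = (29) / (37) mod 53 = 28
x3 = s^2 - x1 - x2 mod 53 = 28^2 - 20 - 4 = 18
y3 = s (x1 - x3) - y1 mod 53 = 28 * (20 - 18) - 38 = 18

P + Q = (18, 18)


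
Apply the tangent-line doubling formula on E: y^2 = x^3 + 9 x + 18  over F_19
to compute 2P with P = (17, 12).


Doubling: s = (3 x1^2 + a) / (2 y1)
s = (3*17^2 + 9) / (2*12) mod 19 = 8
x3 = s^2 - 2 x1 mod 19 = 8^2 - 2*17 = 11
y3 = s (x1 - x3) - y1 mod 19 = 8 * (17 - 11) - 12 = 17

2P = (11, 17)


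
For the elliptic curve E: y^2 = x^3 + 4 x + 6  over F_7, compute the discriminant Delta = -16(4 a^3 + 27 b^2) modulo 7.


4 a^3 + 27 b^2 = 4*4^3 + 27*6^2 = 256 + 972 = 1228
Delta = -16 * (1228) = -19648
Delta mod 7 = 1

Delta = 1 (mod 7)


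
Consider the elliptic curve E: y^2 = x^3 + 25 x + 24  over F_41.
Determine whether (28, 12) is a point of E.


Check whether y^2 = x^3 + 25 x + 24 (mod 41) for (x, y) = (28, 12).
LHS: y^2 = 12^2 mod 41 = 21
RHS: x^3 + 25 x + 24 = 28^3 + 25*28 + 24 mod 41 = 3
LHS != RHS

No, not on the curve


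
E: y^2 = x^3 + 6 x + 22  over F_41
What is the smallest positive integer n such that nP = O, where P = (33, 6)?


Compute successive multiples of P until we hit O:
  1P = (33, 6)
  2P = (32, 31)
  3P = (27, 8)
  4P = (13, 1)
  5P = (13, 40)
  6P = (27, 33)
  7P = (32, 10)
  8P = (33, 35)
  ... (continuing to 9P)
  9P = O

ord(P) = 9


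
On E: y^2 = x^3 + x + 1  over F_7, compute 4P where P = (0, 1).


k = 4 = 100_2 (binary, LSB first: 001)
Double-and-add from P = (0, 1):
  bit 0 = 0: acc unchanged = O
  bit 1 = 0: acc unchanged = O
  bit 2 = 1: acc = O + (0, 6) = (0, 6)

4P = (0, 6)


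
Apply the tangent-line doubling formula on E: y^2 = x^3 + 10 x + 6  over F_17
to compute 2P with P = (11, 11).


Doubling: s = (3 x1^2 + a) / (2 y1)
s = (3*11^2 + 10) / (2*11) mod 17 = 10
x3 = s^2 - 2 x1 mod 17 = 10^2 - 2*11 = 10
y3 = s (x1 - x3) - y1 mod 17 = 10 * (11 - 10) - 11 = 16

2P = (10, 16)


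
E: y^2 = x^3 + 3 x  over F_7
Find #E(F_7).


For each x in F_7, count y with y^2 = x^3 + 3 x + 0 mod 7:
  x = 0: RHS = 0, y in [0]  -> 1 point(s)
  x = 1: RHS = 4, y in [2, 5]  -> 2 point(s)
  x = 2: RHS = 0, y in [0]  -> 1 point(s)
  x = 3: RHS = 1, y in [1, 6]  -> 2 point(s)
  x = 5: RHS = 0, y in [0]  -> 1 point(s)
Affine points: 7. Add the point at infinity: total = 8.

#E(F_7) = 8


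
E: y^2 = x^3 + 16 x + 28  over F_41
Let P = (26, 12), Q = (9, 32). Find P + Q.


P != Q, so use the chord formula.
s = (y2 - y1) / (x2 - x1) = (20) / (24) mod 41 = 35
x3 = s^2 - x1 - x2 mod 41 = 35^2 - 26 - 9 = 1
y3 = s (x1 - x3) - y1 mod 41 = 35 * (26 - 1) - 12 = 2

P + Q = (1, 2)


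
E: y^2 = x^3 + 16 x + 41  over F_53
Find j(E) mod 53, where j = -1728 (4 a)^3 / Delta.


Delta = -16(4 a^3 + 27 b^2) mod 53 = 8
-1728 * (4 a)^3 = -1728 * (4*16)^3 mod 53 = 20
j = 20 * 8^(-1) mod 53 = 29

j = 29 (mod 53)


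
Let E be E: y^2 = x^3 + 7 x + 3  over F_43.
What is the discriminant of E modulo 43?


4 a^3 + 27 b^2 = 4*7^3 + 27*3^2 = 1372 + 243 = 1615
Delta = -16 * (1615) = -25840
Delta mod 43 = 3

Delta = 3 (mod 43)


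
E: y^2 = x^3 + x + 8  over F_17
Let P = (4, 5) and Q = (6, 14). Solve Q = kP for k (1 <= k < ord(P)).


Enumerate multiples of P until we hit Q = (6, 14):
  1P = (4, 5)
  2P = (7, 16)
  3P = (10, 7)
  4P = (5, 6)
  5P = (9, 7)
  6P = (13, 5)
  7P = (0, 12)
  8P = (15, 10)
  9P = (2, 16)
  10P = (3, 15)
  11P = (8, 1)
  12P = (6, 14)
Match found at i = 12.

k = 12


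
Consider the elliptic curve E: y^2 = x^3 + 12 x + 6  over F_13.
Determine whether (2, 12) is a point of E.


Check whether y^2 = x^3 + 12 x + 6 (mod 13) for (x, y) = (2, 12).
LHS: y^2 = 12^2 mod 13 = 1
RHS: x^3 + 12 x + 6 = 2^3 + 12*2 + 6 mod 13 = 12
LHS != RHS

No, not on the curve


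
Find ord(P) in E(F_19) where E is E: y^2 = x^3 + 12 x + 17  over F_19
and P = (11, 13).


Compute successive multiples of P until we hit O:
  1P = (11, 13)
  2P = (1, 7)
  3P = (18, 17)
  4P = (7, 11)
  5P = (6, 18)
  6P = (3, 17)
  7P = (10, 15)
  8P = (2, 7)
  ... (continuing to 26P)
  26P = O

ord(P) = 26


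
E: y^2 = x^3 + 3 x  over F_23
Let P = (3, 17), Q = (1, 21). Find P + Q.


P != Q, so use the chord formula.
s = (y2 - y1) / (x2 - x1) = (4) / (21) mod 23 = 21
x3 = s^2 - x1 - x2 mod 23 = 21^2 - 3 - 1 = 0
y3 = s (x1 - x3) - y1 mod 23 = 21 * (3 - 0) - 17 = 0

P + Q = (0, 0)


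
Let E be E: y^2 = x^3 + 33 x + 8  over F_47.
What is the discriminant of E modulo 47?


4 a^3 + 27 b^2 = 4*33^3 + 27*8^2 = 143748 + 1728 = 145476
Delta = -16 * (145476) = -2327616
Delta mod 47 = 12

Delta = 12 (mod 47)


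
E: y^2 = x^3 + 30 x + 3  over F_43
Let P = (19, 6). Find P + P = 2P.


Doubling: s = (3 x1^2 + a) / (2 y1)
s = (3*19^2 + 30) / (2*6) mod 43 = 39
x3 = s^2 - 2 x1 mod 43 = 39^2 - 2*19 = 21
y3 = s (x1 - x3) - y1 mod 43 = 39 * (19 - 21) - 6 = 2

2P = (21, 2)


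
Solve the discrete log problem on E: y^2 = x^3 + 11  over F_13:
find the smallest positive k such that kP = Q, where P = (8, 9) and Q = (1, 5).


Enumerate multiples of P until we hit Q = (1, 5):
  1P = (8, 9)
  2P = (1, 5)
Match found at i = 2.

k = 2


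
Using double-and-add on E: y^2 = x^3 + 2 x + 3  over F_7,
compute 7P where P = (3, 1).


k = 7 = 111_2 (binary, LSB first: 111)
Double-and-add from P = (3, 1):
  bit 0 = 1: acc = O + (3, 1) = (3, 1)
  bit 1 = 1: acc = (3, 1) + (3, 6) = O
  bit 2 = 1: acc = O + (3, 1) = (3, 1)

7P = (3, 1)


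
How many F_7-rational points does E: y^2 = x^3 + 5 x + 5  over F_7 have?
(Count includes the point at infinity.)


For each x in F_7, count y with y^2 = x^3 + 5 x + 5 mod 7:
  x = 1: RHS = 4, y in [2, 5]  -> 2 point(s)
  x = 2: RHS = 2, y in [3, 4]  -> 2 point(s)
  x = 5: RHS = 1, y in [1, 6]  -> 2 point(s)
Affine points: 6. Add the point at infinity: total = 7.

#E(F_7) = 7


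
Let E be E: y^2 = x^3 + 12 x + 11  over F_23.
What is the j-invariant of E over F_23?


Delta = -16(4 a^3 + 27 b^2) mod 23 = 22
-1728 * (4 a)^3 = -1728 * (4*12)^3 mod 23 = 22
j = 22 * 22^(-1) mod 23 = 1

j = 1 (mod 23)


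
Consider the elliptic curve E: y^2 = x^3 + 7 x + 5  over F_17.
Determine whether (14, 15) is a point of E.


Check whether y^2 = x^3 + 7 x + 5 (mod 17) for (x, y) = (14, 15).
LHS: y^2 = 15^2 mod 17 = 4
RHS: x^3 + 7 x + 5 = 14^3 + 7*14 + 5 mod 17 = 8
LHS != RHS

No, not on the curve


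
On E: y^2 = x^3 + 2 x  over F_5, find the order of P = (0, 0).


Compute successive multiples of P until we hit O:
  1P = (0, 0)
  2P = O

ord(P) = 2


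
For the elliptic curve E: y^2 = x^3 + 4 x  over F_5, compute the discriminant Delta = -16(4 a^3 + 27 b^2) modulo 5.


4 a^3 + 27 b^2 = 4*4^3 + 27*0^2 = 256 + 0 = 256
Delta = -16 * (256) = -4096
Delta mod 5 = 4

Delta = 4 (mod 5)


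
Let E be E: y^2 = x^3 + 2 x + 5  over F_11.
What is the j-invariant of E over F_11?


Delta = -16(4 a^3 + 27 b^2) mod 11 = 7
-1728 * (4 a)^3 = -1728 * (4*2)^3 mod 11 = 5
j = 5 * 7^(-1) mod 11 = 7

j = 7 (mod 11)


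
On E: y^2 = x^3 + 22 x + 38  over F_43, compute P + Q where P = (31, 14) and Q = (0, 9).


P != Q, so use the chord formula.
s = (y2 - y1) / (x2 - x1) = (38) / (12) mod 43 = 39
x3 = s^2 - x1 - x2 mod 43 = 39^2 - 31 - 0 = 28
y3 = s (x1 - x3) - y1 mod 43 = 39 * (31 - 28) - 14 = 17

P + Q = (28, 17)


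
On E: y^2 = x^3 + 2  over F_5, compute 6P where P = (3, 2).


k = 6 = 110_2 (binary, LSB first: 011)
Double-and-add from P = (3, 2):
  bit 0 = 0: acc unchanged = O
  bit 1 = 1: acc = O + (3, 3) = (3, 3)
  bit 2 = 1: acc = (3, 3) + (3, 2) = O

6P = O


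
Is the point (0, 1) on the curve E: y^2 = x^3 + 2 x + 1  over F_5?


Check whether y^2 = x^3 + 2 x + 1 (mod 5) for (x, y) = (0, 1).
LHS: y^2 = 1^2 mod 5 = 1
RHS: x^3 + 2 x + 1 = 0^3 + 2*0 + 1 mod 5 = 1
LHS = RHS

Yes, on the curve


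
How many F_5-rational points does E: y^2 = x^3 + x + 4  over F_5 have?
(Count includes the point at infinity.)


For each x in F_5, count y with y^2 = x^3 + 1 x + 4 mod 5:
  x = 0: RHS = 4, y in [2, 3]  -> 2 point(s)
  x = 1: RHS = 1, y in [1, 4]  -> 2 point(s)
  x = 2: RHS = 4, y in [2, 3]  -> 2 point(s)
  x = 3: RHS = 4, y in [2, 3]  -> 2 point(s)
Affine points: 8. Add the point at infinity: total = 9.

#E(F_5) = 9


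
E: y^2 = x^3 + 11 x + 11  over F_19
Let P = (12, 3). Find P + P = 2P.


Doubling: s = (3 x1^2 + a) / (2 y1)
s = (3*12^2 + 11) / (2*3) mod 19 = 1
x3 = s^2 - 2 x1 mod 19 = 1^2 - 2*12 = 15
y3 = s (x1 - x3) - y1 mod 19 = 1 * (12 - 15) - 3 = 13

2P = (15, 13)


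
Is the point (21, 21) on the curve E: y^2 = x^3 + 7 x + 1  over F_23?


Check whether y^2 = x^3 + 7 x + 1 (mod 23) for (x, y) = (21, 21).
LHS: y^2 = 21^2 mod 23 = 4
RHS: x^3 + 7 x + 1 = 21^3 + 7*21 + 1 mod 23 = 2
LHS != RHS

No, not on the curve


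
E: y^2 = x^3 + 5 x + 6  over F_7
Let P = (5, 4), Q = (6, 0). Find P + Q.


P != Q, so use the chord formula.
s = (y2 - y1) / (x2 - x1) = (3) / (1) mod 7 = 3
x3 = s^2 - x1 - x2 mod 7 = 3^2 - 5 - 6 = 5
y3 = s (x1 - x3) - y1 mod 7 = 3 * (5 - 5) - 4 = 3

P + Q = (5, 3)


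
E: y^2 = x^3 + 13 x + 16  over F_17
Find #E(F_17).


For each x in F_17, count y with y^2 = x^3 + 13 x + 16 mod 17:
  x = 0: RHS = 16, y in [4, 13]  -> 2 point(s)
  x = 1: RHS = 13, y in [8, 9]  -> 2 point(s)
  x = 2: RHS = 16, y in [4, 13]  -> 2 point(s)
  x = 4: RHS = 13, y in [8, 9]  -> 2 point(s)
  x = 5: RHS = 2, y in [6, 11]  -> 2 point(s)
  x = 6: RHS = 4, y in [2, 15]  -> 2 point(s)
  x = 7: RHS = 8, y in [5, 12]  -> 2 point(s)
  x = 12: RHS = 13, y in [8, 9]  -> 2 point(s)
  x = 13: RHS = 2, y in [6, 11]  -> 2 point(s)
  x = 14: RHS = 1, y in [1, 16]  -> 2 point(s)
  x = 15: RHS = 16, y in [4, 13]  -> 2 point(s)
  x = 16: RHS = 2, y in [6, 11]  -> 2 point(s)
Affine points: 24. Add the point at infinity: total = 25.

#E(F_17) = 25


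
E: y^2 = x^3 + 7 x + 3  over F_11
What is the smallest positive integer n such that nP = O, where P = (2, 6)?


Compute successive multiples of P until we hit O:
  1P = (2, 6)
  2P = (5, 3)
  3P = (5, 8)
  4P = (2, 5)
  5P = O

ord(P) = 5


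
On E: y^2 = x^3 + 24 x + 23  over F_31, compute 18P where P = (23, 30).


k = 18 = 10010_2 (binary, LSB first: 01001)
Double-and-add from P = (23, 30):
  bit 0 = 0: acc unchanged = O
  bit 1 = 1: acc = O + (24, 16) = (24, 16)
  bit 2 = 0: acc unchanged = (24, 16)
  bit 3 = 0: acc unchanged = (24, 16)
  bit 4 = 1: acc = (24, 16) + (4, 20) = (8, 18)

18P = (8, 18)


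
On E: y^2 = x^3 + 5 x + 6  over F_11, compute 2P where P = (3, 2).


Doubling: s = (3 x1^2 + a) / (2 y1)
s = (3*3^2 + 5) / (2*2) mod 11 = 8
x3 = s^2 - 2 x1 mod 11 = 8^2 - 2*3 = 3
y3 = s (x1 - x3) - y1 mod 11 = 8 * (3 - 3) - 2 = 9

2P = (3, 9)


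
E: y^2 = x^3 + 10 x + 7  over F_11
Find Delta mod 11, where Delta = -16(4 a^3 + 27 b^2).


4 a^3 + 27 b^2 = 4*10^3 + 27*7^2 = 4000 + 1323 = 5323
Delta = -16 * (5323) = -85168
Delta mod 11 = 5

Delta = 5 (mod 11)


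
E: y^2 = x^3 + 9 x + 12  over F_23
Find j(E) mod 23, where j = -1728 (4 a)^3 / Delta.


Delta = -16(4 a^3 + 27 b^2) mod 23 = 18
-1728 * (4 a)^3 = -1728 * (4*9)^3 mod 23 = 10
j = 10 * 18^(-1) mod 23 = 21

j = 21 (mod 23)


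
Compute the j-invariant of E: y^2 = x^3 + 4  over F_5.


Delta = -16(4 a^3 + 27 b^2) mod 5 = 3
-1728 * (4 a)^3 = -1728 * (4*0)^3 mod 5 = 0
j = 0 * 3^(-1) mod 5 = 0

j = 0 (mod 5)


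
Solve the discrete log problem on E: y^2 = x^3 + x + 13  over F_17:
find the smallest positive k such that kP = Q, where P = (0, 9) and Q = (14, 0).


Enumerate multiples of P until we hit Q = (14, 0):
  1P = (0, 9)
  2P = (1, 7)
  3P = (3, 14)
  4P = (13, 9)
  5P = (4, 8)
  6P = (12, 11)
  7P = (14, 0)
Match found at i = 7.

k = 7
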